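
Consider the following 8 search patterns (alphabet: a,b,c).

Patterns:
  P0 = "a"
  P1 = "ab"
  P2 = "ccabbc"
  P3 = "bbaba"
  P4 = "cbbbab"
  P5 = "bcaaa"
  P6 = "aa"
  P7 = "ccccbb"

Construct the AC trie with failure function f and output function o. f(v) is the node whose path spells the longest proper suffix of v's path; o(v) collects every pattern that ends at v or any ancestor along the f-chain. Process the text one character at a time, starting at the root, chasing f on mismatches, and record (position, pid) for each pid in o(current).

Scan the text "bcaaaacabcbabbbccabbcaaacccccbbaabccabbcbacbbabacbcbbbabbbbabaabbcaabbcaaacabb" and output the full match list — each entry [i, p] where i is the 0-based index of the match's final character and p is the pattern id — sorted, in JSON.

Build automaton:
Trie nodes:
  0='ε' goto a→1 b→9 c→3
  1='a' goto a→23 b→2  ←P0
  2='ab' goto ·  ←P1
  3='c' goto b→14 c→4
  4='cc' goto a→5 c→24
  5='cca' goto b→6
  6='ccab' goto b→7
  7='ccabb' goto c→8
  8='ccabbc' goto ·  ←P2
  9='b' goto b→10 c→19
  10='bb' goto a→11
  11='bba' goto b→12
  12='bbab' goto a→13
  13='bbaba' goto ·  ←P3
  14='cb' goto b→15
  15='cbb' goto b→16
  16='cbbb' goto a→17
  17='cbbba' goto b→18
  18='cbbbab' goto ·  ←P4
  19='bc' goto a→20
  20='bca' goto a→21
  21='bcaa' goto a→22
  22='bcaaa' goto ·  ←P5
  23='aa' goto ·  ←P6
  24='ccc' goto c→25
  25='cccc' goto b→26
  26='ccccb' goto b→27
  27='ccccbb' goto ·  ←P7

BFS fail/out derivation:
  fail(1) 'a': from fail(0)=0 chase 'a': 0 ⇒ 0;  out={0}∪out(0)={0}
  fail(3) 'c': from fail(0)=0 chase 'c': 0 ⇒ 0;  out=∅∪out(0)=∅
  fail(9) 'b': from fail(0)=0 chase 'b': 0 ⇒ 0;  out=∅∪out(0)=∅
  fail(2) 'ab': from fail(1)=0 chase 'b': 0 ⇒ 9;  out={1}∪out(9)={1}
  fail(4) 'cc': from fail(3)=0 chase 'c': 0 ⇒ 3;  out=∅∪out(3)=∅
  fail(10) 'bb': from fail(9)=0 chase 'b': 0 ⇒ 9;  out=∅∪out(9)=∅
  fail(14) 'cb': from fail(3)=0 chase 'b': 0 ⇒ 9;  out=∅∪out(9)=∅
  fail(19) 'bc': from fail(9)=0 chase 'c': 0 ⇒ 3;  out=∅∪out(3)=∅
  fail(23) 'aa': from fail(1)=0 chase 'a': 0 ⇒ 1;  out={6}∪out(1)={0,6}
  fail(5) 'cca': from fail(4)=3 chase 'a': 3→0 ⇒ 1;  out=∅∪out(1)={0}
  fail(11) 'bba': from fail(10)=9 chase 'a': 9→0 ⇒ 1;  out=∅∪out(1)={0}
  fail(15) 'cbb': from fail(14)=9 chase 'b': 9 ⇒ 10;  out=∅∪out(10)=∅
  fail(20) 'bca': from fail(19)=3 chase 'a': 3→0 ⇒ 1;  out=∅∪out(1)={0}
  fail(24) 'ccc': from fail(4)=3 chase 'c': 3 ⇒ 4;  out=∅∪out(4)=∅
  fail(6) 'ccab': from fail(5)=1 chase 'b': 1 ⇒ 2;  out=∅∪out(2)={1}
  fail(12) 'bbab': from fail(11)=1 chase 'b': 1 ⇒ 2;  out=∅∪out(2)={1}
  fail(16) 'cbbb': from fail(15)=10 chase 'b': 10→9 ⇒ 10;  out=∅∪out(10)=∅
  fail(21) 'bcaa': from fail(20)=1 chase 'a': 1 ⇒ 23;  out=∅∪out(23)={0,6}
  fail(25) 'cccc': from fail(24)=4 chase 'c': 4 ⇒ 24;  out=∅∪out(24)=∅
  fail(7) 'ccabb': from fail(6)=2 chase 'b': 2→9 ⇒ 10;  out=∅∪out(10)=∅
  fail(13) 'bbaba': from fail(12)=2 chase 'a': 2→9→0 ⇒ 1;  out={3}∪out(1)={0,3}
  fail(17) 'cbbba': from fail(16)=10 chase 'a': 10 ⇒ 11;  out=∅∪out(11)={0}
  fail(22) 'bcaaa': from fail(21)=23 chase 'a': 23→1 ⇒ 23;  out={5}∪out(23)={0,5,6}
  fail(26) 'ccccb': from fail(25)=24 chase 'b': 24→4→3 ⇒ 14;  out=∅∪out(14)=∅
  fail(8) 'ccabbc': from fail(7)=10 chase 'c': 10→9 ⇒ 19;  out={2}∪out(19)={2}
  fail(18) 'cbbbab': from fail(17)=11 chase 'b': 11 ⇒ 12;  out={4}∪out(12)={1,4}
  fail(27) 'ccccbb': from fail(26)=14 chase 'b': 14 ⇒ 15;  out={7}∪out(15)={7}

Scan:
i=0 'b': node 0→9
i=1 'c': node 9→19
i=2 'a': node 19→20  ** P0@[2:2]
i=3 'a': node 20→21  ** P0@[3:3],P6@[2:3]
i=4 'a': node 21→22  ** P0@[4:4],P5@[0:4],P6@[3:4]
i=5 'a': node 22→23 ·f  ** P0@[5:5],P6@[4:5]
i=6 'c': node 23→3 ·f
i=7 'a': node 3→1 ·f  ** P0@[7:7]
i=8 'b': node 1→2  ** P1@[7:8]
i=9 'c': node 2→19 ·f
i=10 'b': node 19→14 ·f
i=11 'a': node 14→1 ·f  ** P0@[11:11]
i=12 'b': node 1→2  ** P1@[11:12]
i=13 'b': node 2→10 ·f
i=14 'b': node 10→10 ·f
i=15 'c': node 10→19 ·f
i=16 'c': node 19→4 ·f
i=17 'a': node 4→5  ** P0@[17:17]
i=18 'b': node 5→6  ** P1@[17:18]
i=19 'b': node 6→7
i=20 'c': node 7→8  ** P2@[15:20]
i=21 'a': node 8→20 ·f  ** P0@[21:21]
i=22 'a': node 20→21  ** P0@[22:22],P6@[21:22]
i=23 'a': node 21→22  ** P0@[23:23],P5@[19:23],P6@[22:23]
i=24 'c': node 22→3 ·f
i=25 'c': node 3→4
i=26 'c': node 4→24
i=27 'c': node 24→25
i=28 'c': node 25→25 ·f
i=29 'b': node 25→26
i=30 'b': node 26→27  ** P7@[25:30]
i=31 'a': node 27→11 ·f  ** P0@[31:31]
i=32 'a': node 11→23 ·f  ** P0@[32:32],P6@[31:32]
i=33 'b': node 23→2 ·f  ** P1@[32:33]
i=34 'c': node 2→19 ·f
i=35 'c': node 19→4 ·f
i=36 'a': node 4→5  ** P0@[36:36]
i=37 'b': node 5→6  ** P1@[36:37]
i=38 'b': node 6→7
i=39 'c': node 7→8  ** P2@[34:39]
i=40 'b': node 8→14 ·f
i=41 'a': node 14→1 ·f  ** P0@[41:41]
i=42 'c': node 1→3 ·f
i=43 'b': node 3→14
i=44 'b': node 14→15
i=45 'a': node 15→11 ·f  ** P0@[45:45]
i=46 'b': node 11→12  ** P1@[45:46]
i=47 'a': node 12→13  ** P0@[47:47],P3@[43:47]
i=48 'c': node 13→3 ·f
i=49 'b': node 3→14
i=50 'c': node 14→19 ·f
i=51 'b': node 19→14 ·f
i=52 'b': node 14→15
i=53 'b': node 15→16
i=54 'a': node 16→17  ** P0@[54:54]
i=55 'b': node 17→18  ** P1@[54:55],P4@[50:55]
i=56 'b': node 18→10 ·f
i=57 'b': node 10→10 ·f
i=58 'b': node 10→10 ·f
i=59 'a': node 10→11  ** P0@[59:59]
i=60 'b': node 11→12  ** P1@[59:60]
i=61 'a': node 12→13  ** P0@[61:61],P3@[57:61]
i=62 'a': node 13→23 ·f  ** P0@[62:62],P6@[61:62]
i=63 'b': node 23→2 ·f  ** P1@[62:63]
i=64 'b': node 2→10 ·f
i=65 'c': node 10→19 ·f
i=66 'a': node 19→20  ** P0@[66:66]
i=67 'a': node 20→21  ** P0@[67:67],P6@[66:67]
i=68 'b': node 21→2 ·f  ** P1@[67:68]
i=69 'b': node 2→10 ·f
i=70 'c': node 10→19 ·f
i=71 'a': node 19→20  ** P0@[71:71]
i=72 'a': node 20→21  ** P0@[72:72],P6@[71:72]
i=73 'a': node 21→22  ** P0@[73:73],P5@[69:73],P6@[72:73]
i=74 'c': node 22→3 ·f
i=75 'a': node 3→1 ·f  ** P0@[75:75]
i=76 'b': node 1→2  ** P1@[75:76]
i=77 'b': node 2→10 ·f

Result: [[2,0],[3,0],[3,6],[4,0],[4,5],[4,6],[5,0],[5,6],[7,0],[8,1],[11,0],[12,1],[17,0],[18,1],[20,2],[21,0],[22,0],[22,6],[23,0],[23,5],[23,6],[30,7],[31,0],[32,0],[32,6],[33,1],[36,0],[37,1],[39,2],[41,0],[45,0],[46,1],[47,0],[47,3],[54,0],[55,1],[55,4],[59,0],[60,1],[61,0],[61,3],[62,0],[62,6],[63,1],[66,0],[67,0],[67,6],[68,1],[71,0],[72,0],[72,6],[73,0],[73,5],[73,6],[75,0],[76,1]]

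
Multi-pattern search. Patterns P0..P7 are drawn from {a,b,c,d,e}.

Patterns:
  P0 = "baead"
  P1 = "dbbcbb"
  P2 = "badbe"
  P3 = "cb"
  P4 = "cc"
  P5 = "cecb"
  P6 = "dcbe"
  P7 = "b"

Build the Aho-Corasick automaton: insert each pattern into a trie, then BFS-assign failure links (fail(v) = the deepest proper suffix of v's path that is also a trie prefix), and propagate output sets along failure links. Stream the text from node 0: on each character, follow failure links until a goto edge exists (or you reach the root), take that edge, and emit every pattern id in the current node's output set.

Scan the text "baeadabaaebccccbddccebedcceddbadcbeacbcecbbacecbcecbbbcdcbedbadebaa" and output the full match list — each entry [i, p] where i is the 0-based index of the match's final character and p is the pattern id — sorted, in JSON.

Construct AC machine:
Trie nodes:
  0='ε' goto b→1 c→15 d→6
  1='b' goto a→2  [P7 ends]
  2='ba' goto d→12 e→3
  3='bae' goto a→4
  4='baea' goto d→5
  5='baead' goto ·  [P0 ends]
  6='d' goto b→7 c→21
  7='db' goto b→8
  8='dbb' goto c→9
  9='dbbc' goto b→10
  10='dbbcb' goto b→11
  11='dbbcbb' goto ·  [P1 ends]
  12='bad' goto b→13
  13='badb' goto e→14
  14='badbe' goto ·  [P2 ends]
  15='c' goto b→16 c→17 e→18
  16='cb' goto ·  [P3 ends]
  17='cc' goto ·  [P4 ends]
  18='ce' goto c→19
  19='cec' goto b→20
  20='cecb' goto ·  [P5 ends]
  21='dc' goto b→22
  22='dcb' goto e→23
  23='dcbe' goto ·  [P6 ends]

BFS fail/out derivation:
  n1('b'): parent n0 fail=0; on 'b' 0 → fail=0;  out {7}∪∅={7}
  n6('d'): parent n0 fail=0; on 'd' 0 → fail=0;  out ∅∪∅=∅
  n15('c'): parent n0 fail=0; on 'c' 0 → fail=0;  out ∅∪∅=∅
  n2('ba'): parent n1 fail=0; on 'a' 0 → fail=0;  out ∅∪∅=∅
  n7('db'): parent n6 fail=0; on 'b' 0 → fail=1;  out ∅∪{7}={7}
  n16('cb'): parent n15 fail=0; on 'b' 0 → fail=1;  out {3}∪{7}={3,7}
  n17('cc'): parent n15 fail=0; on 'c' 0 → fail=15;  out {4}∪∅={4}
  n18('ce'): parent n15 fail=0; on 'e' 0 → fail=0;  out ∅∪∅=∅
  n21('dc'): parent n6 fail=0; on 'c' 0 → fail=15;  out ∅∪∅=∅
  n3('bae'): parent n2 fail=0; on 'e' 0 → fail=0;  out ∅∪∅=∅
  n8('dbb'): parent n7 fail=1; on 'b' 1→0 → fail=1;  out ∅∪{7}={7}
  n12('bad'): parent n2 fail=0; on 'd' 0 → fail=6;  out ∅∪∅=∅
  n19('cec'): parent n18 fail=0; on 'c' 0 → fail=15;  out ∅∪∅=∅
  n22('dcb'): parent n21 fail=15; on 'b' 15 → fail=16;  out ∅∪{3,7}={3,7}
  n4('baea'): parent n3 fail=0; on 'a' 0 → fail=0;  out ∅∪∅=∅
  n9('dbbc'): parent n8 fail=1; on 'c' 1→0 → fail=15;  out ∅∪∅=∅
  n13('badb'): parent n12 fail=6; on 'b' 6 → fail=7;  out ∅∪{7}={7}
  n20('cecb'): parent n19 fail=15; on 'b' 15 → fail=16;  out {5}∪{3,7}={3,5,7}
  n23('dcbe'): parent n22 fail=16; on 'e' 16→1→0 → fail=0;  out {6}∪∅={6}
  n5('baead'): parent n4 fail=0; on 'd' 0 → fail=6;  out {0}∪∅={0}
  n10('dbbcb'): parent n9 fail=15; on 'b' 15 → fail=16;  out ∅∪{3,7}={3,7}
  n14('badbe'): parent n13 fail=7; on 'e' 7→1→0 → fail=0;  out {2}∪∅={2}
  n11('dbbcbb'): parent n10 fail=16; on 'b' 16→1→0 → fail=1;  out {1}∪{7}={1,7}

Scan:
pos 0 'b': at 1  emit P7@[0:0]
pos 1 'a': at 2
pos 2 'e': at 3
pos 3 'a': at 4
pos 4 'd': at 5  emit P0@[0:4]
pos 5 'a': at 0 (fail-walked)
pos 6 'b': at 1  emit P7@[6:6]
pos 7 'a': at 2
pos 8 'a': at 0 (fail-walked)
pos 9 'e': at 0
pos 10 'b': at 1  emit P7@[10:10]
pos 11 'c': at 15 (fail-walked)
pos 12 'c': at 17  emit P4@[11:12]
pos 13 'c': at 17 (fail-walked)  emit P4@[12:13]
pos 14 'c': at 17 (fail-walked)  emit P4@[13:14]
pos 15 'b': at 16 (fail-walked)  emit P3@[14:15],P7@[15:15]
pos 16 'd': at 6 (fail-walked)
pos 17 'd': at 6 (fail-walked)
pos 18 'c': at 21
pos 19 'c': at 17 (fail-walked)  emit P4@[18:19]
pos 20 'e': at 18 (fail-walked)
pos 21 'b': at 1 (fail-walked)  emit P7@[21:21]
pos 22 'e': at 0 (fail-walked)
pos 23 'd': at 6
pos 24 'c': at 21
pos 25 'c': at 17 (fail-walked)  emit P4@[24:25]
pos 26 'e': at 18 (fail-walked)
pos 27 'd': at 6 (fail-walked)
pos 28 'd': at 6 (fail-walked)
pos 29 'b': at 7  emit P7@[29:29]
pos 30 'a': at 2 (fail-walked)
pos 31 'd': at 12
pos 32 'c': at 21 (fail-walked)
pos 33 'b': at 22  emit P3@[32:33],P7@[33:33]
pos 34 'e': at 23  emit P6@[31:34]
pos 35 'a': at 0 (fail-walked)
pos 36 'c': at 15
pos 37 'b': at 16  emit P3@[36:37],P7@[37:37]
pos 38 'c': at 15 (fail-walked)
pos 39 'e': at 18
pos 40 'c': at 19
pos 41 'b': at 20  emit P3@[40:41],P5@[38:41],P7@[41:41]
pos 42 'b': at 1 (fail-walked)  emit P7@[42:42]
pos 43 'a': at 2
pos 44 'c': at 15 (fail-walked)
pos 45 'e': at 18
pos 46 'c': at 19
pos 47 'b': at 20  emit P3@[46:47],P5@[44:47],P7@[47:47]
pos 48 'c': at 15 (fail-walked)
pos 49 'e': at 18
pos 50 'c': at 19
pos 51 'b': at 20  emit P3@[50:51],P5@[48:51],P7@[51:51]
pos 52 'b': at 1 (fail-walked)  emit P7@[52:52]
pos 53 'b': at 1 (fail-walked)  emit P7@[53:53]
pos 54 'c': at 15 (fail-walked)
pos 55 'd': at 6 (fail-walked)
pos 56 'c': at 21
pos 57 'b': at 22  emit P3@[56:57],P7@[57:57]
pos 58 'e': at 23  emit P6@[55:58]
pos 59 'd': at 6 (fail-walked)
pos 60 'b': at 7  emit P7@[60:60]
pos 61 'a': at 2 (fail-walked)
pos 62 'd': at 12
pos 63 'e': at 0 (fail-walked)
pos 64 'b': at 1  emit P7@[64:64]
pos 65 'a': at 2
pos 66 'a': at 0 (fail-walked)

Result: [[0,7],[4,0],[6,7],[10,7],[12,4],[13,4],[14,4],[15,3],[15,7],[19,4],[21,7],[25,4],[29,7],[33,3],[33,7],[34,6],[37,3],[37,7],[41,3],[41,5],[41,7],[42,7],[47,3],[47,5],[47,7],[51,3],[51,5],[51,7],[52,7],[53,7],[57,3],[57,7],[58,6],[60,7],[64,7]]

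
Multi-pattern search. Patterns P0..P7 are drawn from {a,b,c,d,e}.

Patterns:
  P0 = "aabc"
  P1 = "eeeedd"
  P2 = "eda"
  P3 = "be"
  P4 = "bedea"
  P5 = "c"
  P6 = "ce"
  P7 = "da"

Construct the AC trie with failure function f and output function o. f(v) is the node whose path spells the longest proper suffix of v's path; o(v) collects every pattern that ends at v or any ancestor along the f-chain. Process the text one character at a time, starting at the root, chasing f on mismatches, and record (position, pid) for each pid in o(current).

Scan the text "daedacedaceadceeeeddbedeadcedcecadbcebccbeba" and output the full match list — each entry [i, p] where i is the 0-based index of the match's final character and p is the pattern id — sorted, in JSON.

Build:
Trie nodes:
  0='ε' goto a→1 b→13 c→18 d→20 e→5
  1='a' goto a→2
  2='aa' goto b→3
  3='aab' goto c→4
  4='aabc' goto ·  ←P0
  5='e' goto d→11 e→6
  6='ee' goto e→7
  7='eee' goto e→8
  8='eeee' goto d→9
  9='eeeed' goto d→10
  10='eeeedd' goto ·  ←P1
  11='ed' goto a→12
  12='eda' goto ·  ←P2
  13='b' goto e→14
  14='be' goto d→15  ←P3
  15='bed' goto e→16
  16='bede' goto a→17
  17='bedea' goto ·  ←P4
  18='c' goto e→19  ←P5
  19='ce' goto ·  ←P6
  20='d' goto a→21
  21='da' goto ·  ←P7

BFS fail/out derivation:
  fail(1) 'a': from fail(0)=0 chase 'a': 0 ⇒ 0;  out=∅∪out(0)=∅
  fail(5) 'e': from fail(0)=0 chase 'e': 0 ⇒ 0;  out=∅∪out(0)=∅
  fail(13) 'b': from fail(0)=0 chase 'b': 0 ⇒ 0;  out=∅∪out(0)=∅
  fail(18) 'c': from fail(0)=0 chase 'c': 0 ⇒ 0;  out={5}∪out(0)={5}
  fail(20) 'd': from fail(0)=0 chase 'd': 0 ⇒ 0;  out=∅∪out(0)=∅
  fail(2) 'aa': from fail(1)=0 chase 'a': 0 ⇒ 1;  out=∅∪out(1)=∅
  fail(6) 'ee': from fail(5)=0 chase 'e': 0 ⇒ 5;  out=∅∪out(5)=∅
  fail(11) 'ed': from fail(5)=0 chase 'd': 0 ⇒ 20;  out=∅∪out(20)=∅
  fail(14) 'be': from fail(13)=0 chase 'e': 0 ⇒ 5;  out={3}∪out(5)={3}
  fail(19) 'ce': from fail(18)=0 chase 'e': 0 ⇒ 5;  out={6}∪out(5)={6}
  fail(21) 'da': from fail(20)=0 chase 'a': 0 ⇒ 1;  out={7}∪out(1)={7}
  fail(3) 'aab': from fail(2)=1 chase 'b': 1→0 ⇒ 13;  out=∅∪out(13)=∅
  fail(7) 'eee': from fail(6)=5 chase 'e': 5 ⇒ 6;  out=∅∪out(6)=∅
  fail(12) 'eda': from fail(11)=20 chase 'a': 20 ⇒ 21;  out={2}∪out(21)={2,7}
  fail(15) 'bed': from fail(14)=5 chase 'd': 5 ⇒ 11;  out=∅∪out(11)=∅
  fail(4) 'aabc': from fail(3)=13 chase 'c': 13→0 ⇒ 18;  out={0}∪out(18)={0,5}
  fail(8) 'eeee': from fail(7)=6 chase 'e': 6 ⇒ 7;  out=∅∪out(7)=∅
  fail(16) 'bede': from fail(15)=11 chase 'e': 11→20→0 ⇒ 5;  out=∅∪out(5)=∅
  fail(9) 'eeeed': from fail(8)=7 chase 'd': 7→6→5 ⇒ 11;  out=∅∪out(11)=∅
  fail(17) 'bedea': from fail(16)=5 chase 'a': 5→0 ⇒ 1;  out={4}∪out(1)={4}
  fail(10) 'eeeedd': from fail(9)=11 chase 'd': 11→20→0 ⇒ 20;  out={1}∪out(20)={1}

Text stream:
i=0 'd': node 0→20
i=1 'a': node 20→21  → match P7@[0:1]
i=2 'e': node 21→5 (fail-walked)
i=3 'd': node 5→11
i=4 'a': node 11→12  → match P2@[2:4],P7@[3:4]
i=5 'c': node 12→18 (fail-walked)  → match P5@[5:5]
i=6 'e': node 18→19  → match P6@[5:6]
i=7 'd': node 19→11 (fail-walked)
i=8 'a': node 11→12  → match P2@[6:8],P7@[7:8]
i=9 'c': node 12→18 (fail-walked)  → match P5@[9:9]
i=10 'e': node 18→19  → match P6@[9:10]
i=11 'a': node 19→1 (fail-walked)
i=12 'd': node 1→20 (fail-walked)
i=13 'c': node 20→18 (fail-walked)  → match P5@[13:13]
i=14 'e': node 18→19  → match P6@[13:14]
i=15 'e': node 19→6 (fail-walked)
i=16 'e': node 6→7
i=17 'e': node 7→8
i=18 'd': node 8→9
i=19 'd': node 9→10  → match P1@[14:19]
i=20 'b': node 10→13 (fail-walked)
i=21 'e': node 13→14  → match P3@[20:21]
i=22 'd': node 14→15
i=23 'e': node 15→16
i=24 'a': node 16→17  → match P4@[20:24]
i=25 'd': node 17→20 (fail-walked)
i=26 'c': node 20→18 (fail-walked)  → match P5@[26:26]
i=27 'e': node 18→19  → match P6@[26:27]
i=28 'd': node 19→11 (fail-walked)
i=29 'c': node 11→18 (fail-walked)  → match P5@[29:29]
i=30 'e': node 18→19  → match P6@[29:30]
i=31 'c': node 19→18 (fail-walked)  → match P5@[31:31]
i=32 'a': node 18→1 (fail-walked)
i=33 'd': node 1→20 (fail-walked)
i=34 'b': node 20→13 (fail-walked)
i=35 'c': node 13→18 (fail-walked)  → match P5@[35:35]
i=36 'e': node 18→19  → match P6@[35:36]
i=37 'b': node 19→13 (fail-walked)
i=38 'c': node 13→18 (fail-walked)  → match P5@[38:38]
i=39 'c': node 18→18 (fail-walked)  → match P5@[39:39]
i=40 'b': node 18→13 (fail-walked)
i=41 'e': node 13→14  → match P3@[40:41]
i=42 'b': node 14→13 (fail-walked)
i=43 'a': node 13→1 (fail-walked)

All matches (sorted): [[1,7],[4,2],[4,7],[5,5],[6,6],[8,2],[8,7],[9,5],[10,6],[13,5],[14,6],[19,1],[21,3],[24,4],[26,5],[27,6],[29,5],[30,6],[31,5],[35,5],[36,6],[38,5],[39,5],[41,3]]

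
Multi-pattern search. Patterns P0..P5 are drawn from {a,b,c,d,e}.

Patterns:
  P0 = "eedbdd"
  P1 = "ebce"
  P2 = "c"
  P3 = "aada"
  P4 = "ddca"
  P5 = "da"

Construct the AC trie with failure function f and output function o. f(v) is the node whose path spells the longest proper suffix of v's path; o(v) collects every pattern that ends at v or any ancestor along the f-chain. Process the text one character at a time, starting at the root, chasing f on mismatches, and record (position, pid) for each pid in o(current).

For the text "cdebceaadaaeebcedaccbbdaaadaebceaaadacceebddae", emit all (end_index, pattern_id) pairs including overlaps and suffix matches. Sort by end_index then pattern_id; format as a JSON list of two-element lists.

Build:
Trie (insert patterns):
  n0 'ε': a→11 c→10 d→15 e→1
  n1 'e': b→7 e→2
  n2 'ee': d→3
  n3 'eed': b→4
  n4 'eedb': d→5
  n5 'eedbd': d→6
  n6 'eedbdd': ·  ←P0
  n7 'eb': c→8
  n8 'ebc': e→9
  n9 'ebce': ·  ←P1
  n10 'c': ·  ←P2
  n11 'a': a→12
  n12 'aa': d→13
  n13 'aad': a→14
  n14 'aada': ·  ←P3
  n15 'd': a→19 d→16
  n16 'dd': c→17
  n17 'ddc': a→18
  n18 'ddca': ·  ←P4
  n19 'da': ·  ←P5

Failure links (BFS by depth):
  n1('e'): parent n0 fail=0; on 'e' 0 → fail=0;  out ∅∪∅=∅
  n10('c'): parent n0 fail=0; on 'c' 0 → fail=0;  out {2}∪∅={2}
  n11('a'): parent n0 fail=0; on 'a' 0 → fail=0;  out ∅∪∅=∅
  n15('d'): parent n0 fail=0; on 'd' 0 → fail=0;  out ∅∪∅=∅
  n2('ee'): parent n1 fail=0; on 'e' 0 → fail=1;  out ∅∪∅=∅
  n7('eb'): parent n1 fail=0; on 'b' 0 → fail=0;  out ∅∪∅=∅
  n12('aa'): parent n11 fail=0; on 'a' 0 → fail=11;  out ∅∪∅=∅
  n16('dd'): parent n15 fail=0; on 'd' 0 → fail=15;  out ∅∪∅=∅
  n19('da'): parent n15 fail=0; on 'a' 0 → fail=11;  out {5}∪∅={5}
  n3('eed'): parent n2 fail=1; on 'd' 1→0 → fail=15;  out ∅∪∅=∅
  n8('ebc'): parent n7 fail=0; on 'c' 0 → fail=10;  out ∅∪{2}={2}
  n13('aad'): parent n12 fail=11; on 'd' 11→0 → fail=15;  out ∅∪∅=∅
  n17('ddc'): parent n16 fail=15; on 'c' 15→0 → fail=10;  out ∅∪{2}={2}
  n4('eedb'): parent n3 fail=15; on 'b' 15→0 → fail=0;  out ∅∪∅=∅
  n9('ebce'): parent n8 fail=10; on 'e' 10→0 → fail=1;  out {1}∪∅={1}
  n14('aada'): parent n13 fail=15; on 'a' 15 → fail=19;  out {3}∪{5}={3,5}
  n18('ddca'): parent n17 fail=10; on 'a' 10→0 → fail=11;  out {4}∪∅={4}
  n5('eedbd'): parent n4 fail=0; on 'd' 0 → fail=15;  out ∅∪∅=∅
  n6('eedbdd'): parent n5 fail=15; on 'd' 15 → fail=16;  out {0}∪∅={0}

Scan:
[0] read 'c'  n0⇒n10  emit P2@[0:0]
[1] read 'd'  n10⇒n15 ·f
[2] read 'e'  n15⇒n1 ·f
[3] read 'b'  n1⇒n7
[4] read 'c'  n7⇒n8  emit P2@[4:4]
[5] read 'e'  n8⇒n9  emit P1@[2:5]
[6] read 'a'  n9⇒n11 ·f
[7] read 'a'  n11⇒n12
[8] read 'd'  n12⇒n13
[9] read 'a'  n13⇒n14  emit P3@[6:9],P5@[8:9]
[10] read 'a'  n14⇒n12 ·f
[11] read 'e'  n12⇒n1 ·f
[12] read 'e'  n1⇒n2
[13] read 'b'  n2⇒n7 ·f
[14] read 'c'  n7⇒n8  emit P2@[14:14]
[15] read 'e'  n8⇒n9  emit P1@[12:15]
[16] read 'd'  n9⇒n15 ·f
[17] read 'a'  n15⇒n19  emit P5@[16:17]
[18] read 'c'  n19⇒n10 ·f  emit P2@[18:18]
[19] read 'c'  n10⇒n10 ·f  emit P2@[19:19]
[20] read 'b'  n10⇒n0 ·f
[21] read 'b'  n0⇒n0
[22] read 'd'  n0⇒n15
[23] read 'a'  n15⇒n19  emit P5@[22:23]
[24] read 'a'  n19⇒n12 ·f
[25] read 'a'  n12⇒n12 ·f
[26] read 'd'  n12⇒n13
[27] read 'a'  n13⇒n14  emit P3@[24:27],P5@[26:27]
[28] read 'e'  n14⇒n1 ·f
[29] read 'b'  n1⇒n7
[30] read 'c'  n7⇒n8  emit P2@[30:30]
[31] read 'e'  n8⇒n9  emit P1@[28:31]
[32] read 'a'  n9⇒n11 ·f
[33] read 'a'  n11⇒n12
[34] read 'a'  n12⇒n12 ·f
[35] read 'd'  n12⇒n13
[36] read 'a'  n13⇒n14  emit P3@[33:36],P5@[35:36]
[37] read 'c'  n14⇒n10 ·f  emit P2@[37:37]
[38] read 'c'  n10⇒n10 ·f  emit P2@[38:38]
[39] read 'e'  n10⇒n1 ·f
[40] read 'e'  n1⇒n2
[41] read 'b'  n2⇒n7 ·f
[42] read 'd'  n7⇒n15 ·f
[43] read 'd'  n15⇒n16
[44] read 'a'  n16⇒n19 ·f  emit P5@[43:44]
[45] read 'e'  n19⇒n1 ·f

Matches: [[0,2],[4,2],[5,1],[9,3],[9,5],[14,2],[15,1],[17,5],[18,2],[19,2],[23,5],[27,3],[27,5],[30,2],[31,1],[36,3],[36,5],[37,2],[38,2],[44,5]]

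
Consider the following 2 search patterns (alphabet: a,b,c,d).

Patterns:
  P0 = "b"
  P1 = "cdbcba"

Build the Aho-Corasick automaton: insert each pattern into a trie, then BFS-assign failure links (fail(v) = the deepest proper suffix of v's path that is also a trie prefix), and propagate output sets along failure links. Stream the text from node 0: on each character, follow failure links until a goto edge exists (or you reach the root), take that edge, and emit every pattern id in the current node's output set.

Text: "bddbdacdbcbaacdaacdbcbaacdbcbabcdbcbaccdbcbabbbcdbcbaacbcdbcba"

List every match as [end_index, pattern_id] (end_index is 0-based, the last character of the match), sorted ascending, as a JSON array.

Construct AC machine:
Trie (insert patterns):
  0='ε' goto b→1 c→2
  1='b' goto ·  ←P0
  2='c' goto d→3
  3='cd' goto b→4
  4='cdb' goto c→5
  5='cdbc' goto b→6
  6='cdbcb' goto a→7
  7='cdbcba' goto ·  ←P1

Failure links (BFS by depth):
  fail(1) 'b': from fail(0)=0 chase 'b': 0 ⇒ 0;  out={0}∪out(0)={0}
  fail(2) 'c': from fail(0)=0 chase 'c': 0 ⇒ 0;  out=∅∪out(0)=∅
  fail(3) 'cd': from fail(2)=0 chase 'd': 0 ⇒ 0;  out=∅∪out(0)=∅
  fail(4) 'cdb': from fail(3)=0 chase 'b': 0 ⇒ 1;  out=∅∪out(1)={0}
  fail(5) 'cdbc': from fail(4)=1 chase 'c': 1→0 ⇒ 2;  out=∅∪out(2)=∅
  fail(6) 'cdbcb': from fail(5)=2 chase 'b': 2→0 ⇒ 1;  out=∅∪out(1)={0}
  fail(7) 'cdbcba': from fail(6)=1 chase 'a': 1→0 ⇒ 0;  out={1}∪out(0)={1}

Scan:
pos 0 'b': at 1  emit P0@[0:0]
pos 1 'd': at 0 ·f
pos 2 'd': at 0
pos 3 'b': at 1  emit P0@[3:3]
pos 4 'd': at 0 ·f
pos 5 'a': at 0
pos 6 'c': at 2
pos 7 'd': at 3
pos 8 'b': at 4  emit P0@[8:8]
pos 9 'c': at 5
pos 10 'b': at 6  emit P0@[10:10]
pos 11 'a': at 7  emit P1@[6:11]
pos 12 'a': at 0 ·f
pos 13 'c': at 2
pos 14 'd': at 3
pos 15 'a': at 0 ·f
pos 16 'a': at 0
pos 17 'c': at 2
pos 18 'd': at 3
pos 19 'b': at 4  emit P0@[19:19]
pos 20 'c': at 5
pos 21 'b': at 6  emit P0@[21:21]
pos 22 'a': at 7  emit P1@[17:22]
pos 23 'a': at 0 ·f
pos 24 'c': at 2
pos 25 'd': at 3
pos 26 'b': at 4  emit P0@[26:26]
pos 27 'c': at 5
pos 28 'b': at 6  emit P0@[28:28]
pos 29 'a': at 7  emit P1@[24:29]
pos 30 'b': at 1 ·f  emit P0@[30:30]
pos 31 'c': at 2 ·f
pos 32 'd': at 3
pos 33 'b': at 4  emit P0@[33:33]
pos 34 'c': at 5
pos 35 'b': at 6  emit P0@[35:35]
pos 36 'a': at 7  emit P1@[31:36]
pos 37 'c': at 2 ·f
pos 38 'c': at 2 ·f
pos 39 'd': at 3
pos 40 'b': at 4  emit P0@[40:40]
pos 41 'c': at 5
pos 42 'b': at 6  emit P0@[42:42]
pos 43 'a': at 7  emit P1@[38:43]
pos 44 'b': at 1 ·f  emit P0@[44:44]
pos 45 'b': at 1 ·f  emit P0@[45:45]
pos 46 'b': at 1 ·f  emit P0@[46:46]
pos 47 'c': at 2 ·f
pos 48 'd': at 3
pos 49 'b': at 4  emit P0@[49:49]
pos 50 'c': at 5
pos 51 'b': at 6  emit P0@[51:51]
pos 52 'a': at 7  emit P1@[47:52]
pos 53 'a': at 0 ·f
pos 54 'c': at 2
pos 55 'b': at 1 ·f  emit P0@[55:55]
pos 56 'c': at 2 ·f
pos 57 'd': at 3
pos 58 'b': at 4  emit P0@[58:58]
pos 59 'c': at 5
pos 60 'b': at 6  emit P0@[60:60]
pos 61 'a': at 7  emit P1@[56:61]

Matches: [[0,0],[3,0],[8,0],[10,0],[11,1],[19,0],[21,0],[22,1],[26,0],[28,0],[29,1],[30,0],[33,0],[35,0],[36,1],[40,0],[42,0],[43,1],[44,0],[45,0],[46,0],[49,0],[51,0],[52,1],[55,0],[58,0],[60,0],[61,1]]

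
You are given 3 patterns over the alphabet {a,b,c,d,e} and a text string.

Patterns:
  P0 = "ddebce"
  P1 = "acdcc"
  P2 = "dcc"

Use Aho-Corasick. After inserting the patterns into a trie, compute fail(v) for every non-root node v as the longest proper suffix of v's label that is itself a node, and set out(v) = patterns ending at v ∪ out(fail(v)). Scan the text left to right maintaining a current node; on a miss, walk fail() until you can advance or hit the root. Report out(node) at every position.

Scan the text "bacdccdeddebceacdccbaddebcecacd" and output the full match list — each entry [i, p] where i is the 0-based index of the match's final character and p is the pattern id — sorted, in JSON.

Build automaton:
Trie nodes:
  n0 'ε': a→7 d→1
  n1 'd': c→12 d→2
  n2 'dd': e→3
  n3 'dde': b→4
  n4 'ddeb': c→5
  n5 'ddebc': e→6
  n6 'ddebce': ·  ←P0
  n7 'a': c→8
  n8 'ac': d→9
  n9 'acd': c→10
  n10 'acdc': c→11
  n11 'acdcc': ·  ←P1
  n12 'dc': c→13
  n13 'dcc': ·  ←P2

Failure links (BFS by depth):
  fail(1) 'd': from fail(0)=0 chase 'd': 0 ⇒ 0;  out=∅∪out(0)=∅
  fail(7) 'a': from fail(0)=0 chase 'a': 0 ⇒ 0;  out=∅∪out(0)=∅
  fail(2) 'dd': from fail(1)=0 chase 'd': 0 ⇒ 1;  out=∅∪out(1)=∅
  fail(8) 'ac': from fail(7)=0 chase 'c': 0 ⇒ 0;  out=∅∪out(0)=∅
  fail(12) 'dc': from fail(1)=0 chase 'c': 0 ⇒ 0;  out=∅∪out(0)=∅
  fail(3) 'dde': from fail(2)=1 chase 'e': 1→0 ⇒ 0;  out=∅∪out(0)=∅
  fail(9) 'acd': from fail(8)=0 chase 'd': 0 ⇒ 1;  out=∅∪out(1)=∅
  fail(13) 'dcc': from fail(12)=0 chase 'c': 0 ⇒ 0;  out={2}∪out(0)={2}
  fail(4) 'ddeb': from fail(3)=0 chase 'b': 0 ⇒ 0;  out=∅∪out(0)=∅
  fail(10) 'acdc': from fail(9)=1 chase 'c': 1 ⇒ 12;  out=∅∪out(12)=∅
  fail(5) 'ddebc': from fail(4)=0 chase 'c': 0 ⇒ 0;  out=∅∪out(0)=∅
  fail(11) 'acdcc': from fail(10)=12 chase 'c': 12 ⇒ 13;  out={1}∪out(13)={1,2}
  fail(6) 'ddebce': from fail(5)=0 chase 'e': 0 ⇒ 0;  out={0}∪out(0)={0}

Scan:
i=0 'b': node 0→0
i=1 'a': node 0→7
i=2 'c': node 7→8
i=3 'd': node 8→9
i=4 'c': node 9→10
i=5 'c': node 10→11  → match P1@[1:5],P2@[3:5]
i=6 'd': node 11→1 (fail-walked)
i=7 'e': node 1→0 (fail-walked)
i=8 'd': node 0→1
i=9 'd': node 1→2
i=10 'e': node 2→3
i=11 'b': node 3→4
i=12 'c': node 4→5
i=13 'e': node 5→6  → match P0@[8:13]
i=14 'a': node 6→7 (fail-walked)
i=15 'c': node 7→8
i=16 'd': node 8→9
i=17 'c': node 9→10
i=18 'c': node 10→11  → match P1@[14:18],P2@[16:18]
i=19 'b': node 11→0 (fail-walked)
i=20 'a': node 0→7
i=21 'd': node 7→1 (fail-walked)
i=22 'd': node 1→2
i=23 'e': node 2→3
i=24 'b': node 3→4
i=25 'c': node 4→5
i=26 'e': node 5→6  → match P0@[21:26]
i=27 'c': node 6→0 (fail-walked)
i=28 'a': node 0→7
i=29 'c': node 7→8
i=30 'd': node 8→9

Matches: [[5,1],[5,2],[13,0],[18,1],[18,2],[26,0]]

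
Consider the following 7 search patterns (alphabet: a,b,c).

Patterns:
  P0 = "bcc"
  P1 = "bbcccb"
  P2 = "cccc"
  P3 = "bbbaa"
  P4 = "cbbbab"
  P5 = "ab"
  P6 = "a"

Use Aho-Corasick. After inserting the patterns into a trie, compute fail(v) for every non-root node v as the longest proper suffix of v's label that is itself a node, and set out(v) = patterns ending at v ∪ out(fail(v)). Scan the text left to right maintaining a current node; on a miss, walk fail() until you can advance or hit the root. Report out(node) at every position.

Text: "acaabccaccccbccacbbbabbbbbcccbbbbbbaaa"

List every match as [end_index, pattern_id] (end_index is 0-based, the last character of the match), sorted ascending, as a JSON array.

Construct AC machine:
Trie nodes:
  n0 'ε': a→21 b→1 c→9
  n1 'b': b→4 c→2
  n2 'bc': c→3
  n3 'bcc': ·  [P0 ends]
  n4 'bb': b→13 c→5
  n5 'bbc': c→6
  n6 'bbcc': c→7
  n7 'bbccc': b→8
  n8 'bbcccb': ·  [P1 ends]
  n9 'c': b→16 c→10
  n10 'cc': c→11
  n11 'ccc': c→12
  n12 'cccc': ·  [P2 ends]
  n13 'bbb': a→14
  n14 'bbba': a→15
  n15 'bbbaa': ·  [P3 ends]
  n16 'cb': b→17
  n17 'cbb': b→18
  n18 'cbbb': a→19
  n19 'cbbba': b→20
  n20 'cbbbab': ·  [P4 ends]
  n21 'a': b→22  [P6 ends]
  n22 'ab': ·  [P5 ends]

Failure links (BFS by depth):
  n1('b'): parent n0 fail=0; on 'b' 0 → fail=0;  out ∅∪∅=∅
  n9('c'): parent n0 fail=0; on 'c' 0 → fail=0;  out ∅∪∅=∅
  n21('a'): parent n0 fail=0; on 'a' 0 → fail=0;  out {6}∪∅={6}
  n2('bc'): parent n1 fail=0; on 'c' 0 → fail=9;  out ∅∪∅=∅
  n4('bb'): parent n1 fail=0; on 'b' 0 → fail=1;  out ∅∪∅=∅
  n10('cc'): parent n9 fail=0; on 'c' 0 → fail=9;  out ∅∪∅=∅
  n16('cb'): parent n9 fail=0; on 'b' 0 → fail=1;  out ∅∪∅=∅
  n22('ab'): parent n21 fail=0; on 'b' 0 → fail=1;  out {5}∪∅={5}
  n3('bcc'): parent n2 fail=9; on 'c' 9 → fail=10;  out {0}∪∅={0}
  n5('bbc'): parent n4 fail=1; on 'c' 1 → fail=2;  out ∅∪∅=∅
  n11('ccc'): parent n10 fail=9; on 'c' 9 → fail=10;  out ∅∪∅=∅
  n13('bbb'): parent n4 fail=1; on 'b' 1 → fail=4;  out ∅∪∅=∅
  n17('cbb'): parent n16 fail=1; on 'b' 1 → fail=4;  out ∅∪∅=∅
  n6('bbcc'): parent n5 fail=2; on 'c' 2 → fail=3;  out ∅∪{0}={0}
  n12('cccc'): parent n11 fail=10; on 'c' 10 → fail=11;  out {2}∪∅={2}
  n14('bbba'): parent n13 fail=4; on 'a' 4→1→0 → fail=21;  out ∅∪{6}={6}
  n18('cbbb'): parent n17 fail=4; on 'b' 4 → fail=13;  out ∅∪∅=∅
  n7('bbccc'): parent n6 fail=3; on 'c' 3→10 → fail=11;  out ∅∪∅=∅
  n15('bbbaa'): parent n14 fail=21; on 'a' 21→0 → fail=21;  out {3}∪{6}={3,6}
  n19('cbbba'): parent n18 fail=13; on 'a' 13 → fail=14;  out ∅∪{6}={6}
  n8('bbcccb'): parent n7 fail=11; on 'b' 11→10→9 → fail=16;  out {1}∪∅={1}
  n20('cbbbab'): parent n19 fail=14; on 'b' 14→21 → fail=22;  out {4}∪{5}={4,5}

Text stream:
[0] read 'a'  n0⇒n21  ** P6@[0:0]
[1] read 'c'  n21⇒n9 (via fail)
[2] read 'a'  n9⇒n21 (via fail)  ** P6@[2:2]
[3] read 'a'  n21⇒n21 (via fail)  ** P6@[3:3]
[4] read 'b'  n21⇒n22  ** P5@[3:4]
[5] read 'c'  n22⇒n2 (via fail)
[6] read 'c'  n2⇒n3  ** P0@[4:6]
[7] read 'a'  n3⇒n21 (via fail)  ** P6@[7:7]
[8] read 'c'  n21⇒n9 (via fail)
[9] read 'c'  n9⇒n10
[10] read 'c'  n10⇒n11
[11] read 'c'  n11⇒n12  ** P2@[8:11]
[12] read 'b'  n12⇒n16 (via fail)
[13] read 'c'  n16⇒n2 (via fail)
[14] read 'c'  n2⇒n3  ** P0@[12:14]
[15] read 'a'  n3⇒n21 (via fail)  ** P6@[15:15]
[16] read 'c'  n21⇒n9 (via fail)
[17] read 'b'  n9⇒n16
[18] read 'b'  n16⇒n17
[19] read 'b'  n17⇒n18
[20] read 'a'  n18⇒n19  ** P6@[20:20]
[21] read 'b'  n19⇒n20  ** P4@[16:21],P5@[20:21]
[22] read 'b'  n20⇒n4 (via fail)
[23] read 'b'  n4⇒n13
[24] read 'b'  n13⇒n13 (via fail)
[25] read 'b'  n13⇒n13 (via fail)
[26] read 'c'  n13⇒n5 (via fail)
[27] read 'c'  n5⇒n6  ** P0@[25:27]
[28] read 'c'  n6⇒n7
[29] read 'b'  n7⇒n8  ** P1@[24:29]
[30] read 'b'  n8⇒n17 (via fail)
[31] read 'b'  n17⇒n18
[32] read 'b'  n18⇒n13 (via fail)
[33] read 'b'  n13⇒n13 (via fail)
[34] read 'b'  n13⇒n13 (via fail)
[35] read 'a'  n13⇒n14  ** P6@[35:35]
[36] read 'a'  n14⇒n15  ** P3@[32:36],P6@[36:36]
[37] read 'a'  n15⇒n21 (via fail)  ** P6@[37:37]

All matches (sorted): [[0,6],[2,6],[3,6],[4,5],[6,0],[7,6],[11,2],[14,0],[15,6],[20,6],[21,4],[21,5],[27,0],[29,1],[35,6],[36,3],[36,6],[37,6]]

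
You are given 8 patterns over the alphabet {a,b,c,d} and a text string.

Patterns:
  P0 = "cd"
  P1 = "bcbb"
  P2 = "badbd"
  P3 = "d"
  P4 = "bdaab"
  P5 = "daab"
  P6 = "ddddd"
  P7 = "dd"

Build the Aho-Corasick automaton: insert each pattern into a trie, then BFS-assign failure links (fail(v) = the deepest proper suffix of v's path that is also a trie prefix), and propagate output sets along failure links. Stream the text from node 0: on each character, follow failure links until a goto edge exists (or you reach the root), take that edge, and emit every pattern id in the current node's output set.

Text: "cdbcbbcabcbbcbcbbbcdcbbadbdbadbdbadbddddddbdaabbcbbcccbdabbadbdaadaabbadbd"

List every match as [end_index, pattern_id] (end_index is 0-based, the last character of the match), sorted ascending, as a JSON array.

Construct AC machine:
Trie (insert patterns):
  0='ε' goto b→3 c→1 d→11
  1='c' goto d→2
  2='cd' goto ·  ←P0
  3='b' goto a→7 c→4 d→12
  4='bc' goto b→5
  5='bcb' goto b→6
  6='bcbb' goto ·  ←P1
  7='ba' goto d→8
  8='bad' goto b→9
  9='badb' goto d→10
  10='badbd' goto ·  ←P2
  11='d' goto a→16 d→19  ←P3
  12='bd' goto a→13
  13='bda' goto a→14
  14='bdaa' goto b→15
  15='bdaab' goto ·  ←P4
  16='da' goto a→17
  17='daa' goto b→18
  18='daab' goto ·  ←P5
  19='dd' goto d→20  ←P7
  20='ddd' goto d→21
  21='dddd' goto d→22
  22='ddddd' goto ·  ←P6

Failure links (BFS by depth):
  n1('c'): parent n0 fail=0; on 'c' 0 → fail=0;  out ∅∪∅=∅
  n3('b'): parent n0 fail=0; on 'b' 0 → fail=0;  out ∅∪∅=∅
  n11('d'): parent n0 fail=0; on 'd' 0 → fail=0;  out {3}∪∅={3}
  n2('cd'): parent n1 fail=0; on 'd' 0 → fail=11;  out {0}∪{3}={0,3}
  n4('bc'): parent n3 fail=0; on 'c' 0 → fail=1;  out ∅∪∅=∅
  n7('ba'): parent n3 fail=0; on 'a' 0 → fail=0;  out ∅∪∅=∅
  n12('bd'): parent n3 fail=0; on 'd' 0 → fail=11;  out ∅∪{3}={3}
  n16('da'): parent n11 fail=0; on 'a' 0 → fail=0;  out ∅∪∅=∅
  n19('dd'): parent n11 fail=0; on 'd' 0 → fail=11;  out {7}∪{3}={3,7}
  n5('bcb'): parent n4 fail=1; on 'b' 1→0 → fail=3;  out ∅∪∅=∅
  n8('bad'): parent n7 fail=0; on 'd' 0 → fail=11;  out ∅∪{3}={3}
  n13('bda'): parent n12 fail=11; on 'a' 11 → fail=16;  out ∅∪∅=∅
  n17('daa'): parent n16 fail=0; on 'a' 0 → fail=0;  out ∅∪∅=∅
  n20('ddd'): parent n19 fail=11; on 'd' 11 → fail=19;  out ∅∪{3,7}={3,7}
  n6('bcbb'): parent n5 fail=3; on 'b' 3→0 → fail=3;  out {1}∪∅={1}
  n9('badb'): parent n8 fail=11; on 'b' 11→0 → fail=3;  out ∅∪∅=∅
  n14('bdaa'): parent n13 fail=16; on 'a' 16 → fail=17;  out ∅∪∅=∅
  n18('daab'): parent n17 fail=0; on 'b' 0 → fail=3;  out {5}∪∅={5}
  n21('dddd'): parent n20 fail=19; on 'd' 19 → fail=20;  out ∅∪{3,7}={3,7}
  n10('badbd'): parent n9 fail=3; on 'd' 3 → fail=12;  out {2}∪{3}={2,3}
  n15('bdaab'): parent n14 fail=17; on 'b' 17 → fail=18;  out {4}∪{5}={4,5}
  n22('ddddd'): parent n21 fail=20; on 'd' 20 → fail=21;  out {6}∪{3,7}={3,6,7}

Scan:
i=0 'c': node 0→1
i=1 'd': node 1→2  → match P0@[0:1],P3@[1:1]
i=2 'b': node 2→3 ·f
i=3 'c': node 3→4
i=4 'b': node 4→5
i=5 'b': node 5→6  → match P1@[2:5]
i=6 'c': node 6→4 ·f
i=7 'a': node 4→0 ·f
i=8 'b': node 0→3
i=9 'c': node 3→4
i=10 'b': node 4→5
i=11 'b': node 5→6  → match P1@[8:11]
i=12 'c': node 6→4 ·f
i=13 'b': node 4→5
i=14 'c': node 5→4 ·f
i=15 'b': node 4→5
i=16 'b': node 5→6  → match P1@[13:16]
i=17 'b': node 6→3 ·f
i=18 'c': node 3→4
i=19 'd': node 4→2 ·f  → match P0@[18:19],P3@[19:19]
i=20 'c': node 2→1 ·f
i=21 'b': node 1→3 ·f
i=22 'b': node 3→3 ·f
i=23 'a': node 3→7
i=24 'd': node 7→8  → match P3@[24:24]
i=25 'b': node 8→9
i=26 'd': node 9→10  → match P2@[22:26],P3@[26:26]
i=27 'b': node 10→3 ·f
i=28 'a': node 3→7
i=29 'd': node 7→8  → match P3@[29:29]
i=30 'b': node 8→9
i=31 'd': node 9→10  → match P2@[27:31],P3@[31:31]
i=32 'b': node 10→3 ·f
i=33 'a': node 3→7
i=34 'd': node 7→8  → match P3@[34:34]
i=35 'b': node 8→9
i=36 'd': node 9→10  → match P2@[32:36],P3@[36:36]
i=37 'd': node 10→19 ·f  → match P3@[37:37],P7@[36:37]
i=38 'd': node 19→20  → match P3@[38:38],P7@[37:38]
i=39 'd': node 20→21  → match P3@[39:39],P7@[38:39]
i=40 'd': node 21→22  → match P3@[40:40],P6@[36:40],P7@[39:40]
i=41 'd': node 22→22 ·f  → match P3@[41:41],P6@[37:41],P7@[40:41]
i=42 'b': node 22→3 ·f
i=43 'd': node 3→12  → match P3@[43:43]
i=44 'a': node 12→13
i=45 'a': node 13→14
i=46 'b': node 14→15  → match P4@[42:46],P5@[43:46]
i=47 'b': node 15→3 ·f
i=48 'c': node 3→4
i=49 'b': node 4→5
i=50 'b': node 5→6  → match P1@[47:50]
i=51 'c': node 6→4 ·f
i=52 'c': node 4→1 ·f
i=53 'c': node 1→1 ·f
i=54 'b': node 1→3 ·f
i=55 'd': node 3→12  → match P3@[55:55]
i=56 'a': node 12→13
i=57 'b': node 13→3 ·f
i=58 'b': node 3→3 ·f
i=59 'a': node 3→7
i=60 'd': node 7→8  → match P3@[60:60]
i=61 'b': node 8→9
i=62 'd': node 9→10  → match P2@[58:62],P3@[62:62]
i=63 'a': node 10→13 ·f
i=64 'a': node 13→14
i=65 'd': node 14→11 ·f  → match P3@[65:65]
i=66 'a': node 11→16
i=67 'a': node 16→17
i=68 'b': node 17→18  → match P5@[65:68]
i=69 'b': node 18→3 ·f
i=70 'a': node 3→7
i=71 'd': node 7→8  → match P3@[71:71]
i=72 'b': node 8→9
i=73 'd': node 9→10  → match P2@[69:73],P3@[73:73]

All matches (sorted): [[1,0],[1,3],[5,1],[11,1],[16,1],[19,0],[19,3],[24,3],[26,2],[26,3],[29,3],[31,2],[31,3],[34,3],[36,2],[36,3],[37,3],[37,7],[38,3],[38,7],[39,3],[39,7],[40,3],[40,6],[40,7],[41,3],[41,6],[41,7],[43,3],[46,4],[46,5],[50,1],[55,3],[60,3],[62,2],[62,3],[65,3],[68,5],[71,3],[73,2],[73,3]]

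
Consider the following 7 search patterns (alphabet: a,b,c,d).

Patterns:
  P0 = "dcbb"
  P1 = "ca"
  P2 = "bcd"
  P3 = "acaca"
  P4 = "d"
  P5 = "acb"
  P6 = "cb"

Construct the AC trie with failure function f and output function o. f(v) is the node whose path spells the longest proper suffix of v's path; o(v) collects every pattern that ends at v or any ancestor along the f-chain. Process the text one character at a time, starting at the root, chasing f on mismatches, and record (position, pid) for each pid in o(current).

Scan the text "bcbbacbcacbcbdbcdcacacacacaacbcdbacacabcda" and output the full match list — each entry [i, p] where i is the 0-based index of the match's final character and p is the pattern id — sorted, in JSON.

Construct AC machine:
Trie nodes:
  n0 'ε': a→10 b→7 c→5 d→1
  n1 'd': c→2  ←P4
  n2 'dc': b→3
  n3 'dcb': b→4
  n4 'dcbb': ·  ←P0
  n5 'c': a→6 b→16
  n6 'ca': ·  ←P1
  n7 'b': c→8
  n8 'bc': d→9
  n9 'bcd': ·  ←P2
  n10 'a': c→11
  n11 'ac': a→12 b→15
  n12 'aca': c→13
  n13 'acac': a→14
  n14 'acaca': ·  ←P3
  n15 'acb': ·  ←P5
  n16 'cb': ·  ←P6

Failure links (BFS by depth):
  n1('d'): parent n0 fail=0; on 'd' 0 → fail=0;  out {4}∪∅={4}
  n5('c'): parent n0 fail=0; on 'c' 0 → fail=0;  out ∅∪∅=∅
  n7('b'): parent n0 fail=0; on 'b' 0 → fail=0;  out ∅∪∅=∅
  n10('a'): parent n0 fail=0; on 'a' 0 → fail=0;  out ∅∪∅=∅
  n2('dc'): parent n1 fail=0; on 'c' 0 → fail=5;  out ∅∪∅=∅
  n6('ca'): parent n5 fail=0; on 'a' 0 → fail=10;  out {1}∪∅={1}
  n8('bc'): parent n7 fail=0; on 'c' 0 → fail=5;  out ∅∪∅=∅
  n11('ac'): parent n10 fail=0; on 'c' 0 → fail=5;  out ∅∪∅=∅
  n16('cb'): parent n5 fail=0; on 'b' 0 → fail=7;  out {6}∪∅={6}
  n3('dcb'): parent n2 fail=5; on 'b' 5 → fail=16;  out ∅∪{6}={6}
  n9('bcd'): parent n8 fail=5; on 'd' 5→0 → fail=1;  out {2}∪{4}={2,4}
  n12('aca'): parent n11 fail=5; on 'a' 5 → fail=6;  out ∅∪{1}={1}
  n15('acb'): parent n11 fail=5; on 'b' 5 → fail=16;  out {5}∪{6}={5,6}
  n4('dcbb'): parent n3 fail=16; on 'b' 16→7→0 → fail=7;  out {0}∪∅={0}
  n13('acac'): parent n12 fail=6; on 'c' 6→10 → fail=11;  out ∅∪∅=∅
  n14('acaca'): parent n13 fail=11; on 'a' 11 → fail=12;  out {3}∪{1}={1,3}

Text stream:
i=0 'b': node 0→7
i=1 'c': node 7→8
i=2 'b': node 8→16 ·f  → match P6@[1:2]
i=3 'b': node 16→7 ·f
i=4 'a': node 7→10 ·f
i=5 'c': node 10→11
i=6 'b': node 11→15  → match P5@[4:6],P6@[5:6]
i=7 'c': node 15→8 ·f
i=8 'a': node 8→6 ·f  → match P1@[7:8]
i=9 'c': node 6→11 ·f
i=10 'b': node 11→15  → match P5@[8:10],P6@[9:10]
i=11 'c': node 15→8 ·f
i=12 'b': node 8→16 ·f  → match P6@[11:12]
i=13 'd': node 16→1 ·f  → match P4@[13:13]
i=14 'b': node 1→7 ·f
i=15 'c': node 7→8
i=16 'd': node 8→9  → match P2@[14:16],P4@[16:16]
i=17 'c': node 9→2 ·f
i=18 'a': node 2→6 ·f  → match P1@[17:18]
i=19 'c': node 6→11 ·f
i=20 'a': node 11→12  → match P1@[19:20]
i=21 'c': node 12→13
i=22 'a': node 13→14  → match P1@[21:22],P3@[18:22]
i=23 'c': node 14→13 ·f
i=24 'a': node 13→14  → match P1@[23:24],P3@[20:24]
i=25 'c': node 14→13 ·f
i=26 'a': node 13→14  → match P1@[25:26],P3@[22:26]
i=27 'a': node 14→10 ·f
i=28 'c': node 10→11
i=29 'b': node 11→15  → match P5@[27:29],P6@[28:29]
i=30 'c': node 15→8 ·f
i=31 'd': node 8→9  → match P2@[29:31],P4@[31:31]
i=32 'b': node 9→7 ·f
i=33 'a': node 7→10 ·f
i=34 'c': node 10→11
i=35 'a': node 11→12  → match P1@[34:35]
i=36 'c': node 12→13
i=37 'a': node 13→14  → match P1@[36:37],P3@[33:37]
i=38 'b': node 14→7 ·f
i=39 'c': node 7→8
i=40 'd': node 8→9  → match P2@[38:40],P4@[40:40]
i=41 'a': node 9→10 ·f

All matches (sorted): [[2,6],[6,5],[6,6],[8,1],[10,5],[10,6],[12,6],[13,4],[16,2],[16,4],[18,1],[20,1],[22,1],[22,3],[24,1],[24,3],[26,1],[26,3],[29,5],[29,6],[31,2],[31,4],[35,1],[37,1],[37,3],[40,2],[40,4]]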